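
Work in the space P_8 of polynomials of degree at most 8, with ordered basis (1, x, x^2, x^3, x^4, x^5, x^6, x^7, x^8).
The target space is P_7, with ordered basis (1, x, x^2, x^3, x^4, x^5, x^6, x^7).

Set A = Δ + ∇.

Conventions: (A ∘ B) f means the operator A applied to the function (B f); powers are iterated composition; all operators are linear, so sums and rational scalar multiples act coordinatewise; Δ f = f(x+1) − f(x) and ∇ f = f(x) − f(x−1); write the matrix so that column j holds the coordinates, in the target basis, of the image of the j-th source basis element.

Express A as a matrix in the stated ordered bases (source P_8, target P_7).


image of 1: 0
image of x: 2
image of x^2: 4x
image of x^3: 6x^2 + 2
image of x^4: 8x^3 + 8x
image of x^5: 10x^4 + 20x^2 + 2
image of x^6: 12x^5 + 40x^3 + 12x
image of x^7: 14x^6 + 70x^4 + 42x^2 + 2
image of x^8: 16x^7 + 112x^5 + 112x^3 + 16x
each image's coordinates form column j of the matrix

the matrix is [[0, 2, 0, 2, 0, 2, 0, 2, 0]; [0, 0, 4, 0, 8, 0, 12, 0, 16]; [0, 0, 0, 6, 0, 20, 0, 42, 0]; [0, 0, 0, 0, 8, 0, 40, 0, 112]; [0, 0, 0, 0, 0, 10, 0, 70, 0]; [0, 0, 0, 0, 0, 0, 12, 0, 112]; [0, 0, 0, 0, 0, 0, 0, 14, 0]; [0, 0, 0, 0, 0, 0, 0, 0, 16]] (rows listed top to bottom)


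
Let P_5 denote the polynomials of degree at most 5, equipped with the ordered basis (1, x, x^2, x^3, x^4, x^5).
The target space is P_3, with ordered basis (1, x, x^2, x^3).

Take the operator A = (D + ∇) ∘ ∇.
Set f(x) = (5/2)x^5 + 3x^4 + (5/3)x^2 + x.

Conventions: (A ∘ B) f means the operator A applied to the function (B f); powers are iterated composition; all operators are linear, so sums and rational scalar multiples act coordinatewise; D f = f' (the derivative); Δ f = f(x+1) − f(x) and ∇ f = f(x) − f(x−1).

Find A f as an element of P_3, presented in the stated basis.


g(x) = 100x^3 - 153x^2 + 117x - 161/6

∇ f = (25/2)x^4 - 13x^3 + 7x^2 + (17/6)x - 7/6
D ∇ f = 50x^3 - 39x^2 + 14x + 17/6
∇ ∇ f = 50x^3 - 114x^2 + 103x - 89/3
(D + ∇) ∇ f = 100x^3 - 153x^2 + 117x - 161/6


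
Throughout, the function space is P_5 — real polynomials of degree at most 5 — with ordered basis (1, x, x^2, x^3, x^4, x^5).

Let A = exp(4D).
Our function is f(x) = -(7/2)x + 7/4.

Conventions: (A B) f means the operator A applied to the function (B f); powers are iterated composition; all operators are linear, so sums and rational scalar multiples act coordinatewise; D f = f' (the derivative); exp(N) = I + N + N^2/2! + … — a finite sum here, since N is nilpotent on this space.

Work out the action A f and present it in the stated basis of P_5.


the image equals g(x) = -(7/2)x - 49/4

order-1 term: -14
the series for exp(4D) f terminates at order 1
exp(4D) f = -(7/2)x - 49/4


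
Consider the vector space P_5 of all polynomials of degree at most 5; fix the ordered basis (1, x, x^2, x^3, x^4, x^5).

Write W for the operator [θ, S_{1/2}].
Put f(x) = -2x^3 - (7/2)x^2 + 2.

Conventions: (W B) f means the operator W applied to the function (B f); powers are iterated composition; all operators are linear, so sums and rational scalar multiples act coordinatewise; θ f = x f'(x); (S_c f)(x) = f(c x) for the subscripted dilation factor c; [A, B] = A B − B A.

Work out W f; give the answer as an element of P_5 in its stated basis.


S_{1/2} f = -(1/4)x^3 - (7/8)x^2 + 2
θ S_{1/2} f = -(3/4)x^3 - (7/4)x^2
θ f = -6x^3 - 7x^2
S_{1/2} θ f = -(3/4)x^3 - (7/4)x^2
[θ, S_{1/2}] f = 0

the result is g(x) = 0


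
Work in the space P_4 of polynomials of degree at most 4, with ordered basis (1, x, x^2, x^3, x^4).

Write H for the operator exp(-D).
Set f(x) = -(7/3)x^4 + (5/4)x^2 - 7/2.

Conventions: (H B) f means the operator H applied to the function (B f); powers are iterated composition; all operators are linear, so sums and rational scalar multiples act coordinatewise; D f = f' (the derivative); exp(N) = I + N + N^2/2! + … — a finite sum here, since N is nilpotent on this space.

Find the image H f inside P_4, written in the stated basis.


order-1 term: (28/3)x^3 - (5/2)x
order-2 term: -14x^2 + 5/4
order-3 term: (28/3)x
order-4 term: -7/3
the series for exp(-D) f terminates at order 4
exp(-D) f = -(7/3)x^4 + (28/3)x^3 - (51/4)x^2 + (41/6)x - 55/12

the result is g(x) = -(7/3)x^4 + (28/3)x^3 - (51/4)x^2 + (41/6)x - 55/12


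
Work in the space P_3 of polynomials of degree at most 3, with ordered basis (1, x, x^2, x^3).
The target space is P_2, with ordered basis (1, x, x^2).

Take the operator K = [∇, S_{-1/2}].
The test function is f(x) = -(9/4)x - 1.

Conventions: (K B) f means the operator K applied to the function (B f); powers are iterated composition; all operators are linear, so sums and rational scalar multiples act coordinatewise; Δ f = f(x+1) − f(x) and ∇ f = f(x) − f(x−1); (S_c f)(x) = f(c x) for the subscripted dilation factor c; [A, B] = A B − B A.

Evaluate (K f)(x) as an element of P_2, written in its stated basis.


S_{-1/2} f = (9/8)x - 1
∇ S_{-1/2} f = 9/8
∇ f = -9/4
S_{-1/2} ∇ f = -9/4
[∇, S_{-1/2}] f = 27/8

g(x) = 27/8


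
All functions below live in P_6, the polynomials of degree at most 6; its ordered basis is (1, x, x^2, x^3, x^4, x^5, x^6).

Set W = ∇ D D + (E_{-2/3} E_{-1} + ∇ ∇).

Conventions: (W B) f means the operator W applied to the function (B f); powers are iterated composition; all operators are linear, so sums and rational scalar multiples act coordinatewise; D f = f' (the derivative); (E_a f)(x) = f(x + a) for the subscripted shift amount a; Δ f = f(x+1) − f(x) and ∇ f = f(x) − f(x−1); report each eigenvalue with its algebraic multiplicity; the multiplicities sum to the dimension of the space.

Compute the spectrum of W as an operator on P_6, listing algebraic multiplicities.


λ = 1 (multiplicity 7)

image of 1: 1
image of x: x - 5/3
image of x^2: x^2 - (10/3)x + 43/9
image of x^3: x^3 - 5x^2 + (43/3)x - 125/27
image of x^4: x^4 - (20/3)x^3 + (86/3)x^2 - (500/27)x + 787/81
image of x^5: x^5 - (25/3)x^4 + (430/9)x^3 - (1250/27)x^2 + (3935/81)x - 5555/243
image of x^6: x^6 - 10x^5 + (215/3)x^4 - (2500/27)x^3 + (3935/27)x^2 - (11110/81)x + 38953/729
the matrix is upper triangular; its diagonal is (1, 1, 1, 1, 1, 1, 1)
for a triangular matrix the eigenvalues are the diagonal entries, with algebraic multiplicity their repetition count


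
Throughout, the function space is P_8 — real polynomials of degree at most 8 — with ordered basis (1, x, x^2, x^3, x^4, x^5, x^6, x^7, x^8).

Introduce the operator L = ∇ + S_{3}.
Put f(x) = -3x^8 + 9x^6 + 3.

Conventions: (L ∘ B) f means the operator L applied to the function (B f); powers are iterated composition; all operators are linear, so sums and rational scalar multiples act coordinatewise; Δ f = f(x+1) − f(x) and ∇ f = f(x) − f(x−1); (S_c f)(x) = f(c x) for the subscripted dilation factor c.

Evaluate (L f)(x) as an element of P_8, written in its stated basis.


∇ f = -24x^7 + 84x^6 - 114x^5 + 75x^4 + 12x^3 - 51x^2 + 30x - 6
S_{3} f = -19683x^8 + 6561x^6 + 3
(∇ + S_{3}) f = -19683x^8 - 24x^7 + 6645x^6 - 114x^5 + 75x^4 + 12x^3 - 51x^2 + 30x - 3

the result is g(x) = -19683x^8 - 24x^7 + 6645x^6 - 114x^5 + 75x^4 + 12x^3 - 51x^2 + 30x - 3


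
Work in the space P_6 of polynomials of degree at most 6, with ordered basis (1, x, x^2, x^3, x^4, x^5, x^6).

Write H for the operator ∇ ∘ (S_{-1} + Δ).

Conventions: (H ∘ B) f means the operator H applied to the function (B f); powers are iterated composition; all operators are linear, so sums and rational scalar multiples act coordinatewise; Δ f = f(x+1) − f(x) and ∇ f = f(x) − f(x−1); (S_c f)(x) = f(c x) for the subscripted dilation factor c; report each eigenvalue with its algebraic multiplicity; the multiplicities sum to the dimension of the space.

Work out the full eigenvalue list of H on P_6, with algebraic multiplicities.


image of 1: 0
image of x: -1
image of x^2: 2x + 1
image of x^3: -3x^2 + 9x - 1
image of x^4: 4x^3 + 6x^2 + 4x + 1
image of x^5: -5x^4 + 30x^3 - 10x^2 + 15x - 1
image of x^6: 6x^5 + 15x^4 + 20x^3 + 15x^2 + 6x + 1
the matrix is upper triangular; its diagonal is (0, 0, 0, 0, 0, 0, 0)
for a triangular matrix the eigenvalues are the diagonal entries, with algebraic multiplicity their repetition count

λ = 0 (multiplicity 7)


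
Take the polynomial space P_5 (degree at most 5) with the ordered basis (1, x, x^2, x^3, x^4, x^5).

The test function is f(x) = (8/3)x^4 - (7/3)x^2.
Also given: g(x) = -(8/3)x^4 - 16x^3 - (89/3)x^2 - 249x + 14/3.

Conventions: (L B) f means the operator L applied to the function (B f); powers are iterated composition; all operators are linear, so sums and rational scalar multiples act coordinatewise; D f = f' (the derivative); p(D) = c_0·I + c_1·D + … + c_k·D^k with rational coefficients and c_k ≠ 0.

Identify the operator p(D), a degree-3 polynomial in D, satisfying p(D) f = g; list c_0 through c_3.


p(D) = -I − (3/2)·D − D^2 − 4·D^3, i.e. c_0 = -1, c_1 = -3/2, c_2 = -1, c_3 = -4

D^0 f = (8/3)x^4 - (7/3)x^2
D^1 f = (32/3)x^3 - (14/3)x
D^2 f = 32x^2 - 14/3
D^3 f = 64x
matching coefficients of g against c_0 f + c_1 Df + … from the top degree down determines the c_i
solution: c_0 = -1, c_1 = -3/2, c_2 = -1, c_3 = -4


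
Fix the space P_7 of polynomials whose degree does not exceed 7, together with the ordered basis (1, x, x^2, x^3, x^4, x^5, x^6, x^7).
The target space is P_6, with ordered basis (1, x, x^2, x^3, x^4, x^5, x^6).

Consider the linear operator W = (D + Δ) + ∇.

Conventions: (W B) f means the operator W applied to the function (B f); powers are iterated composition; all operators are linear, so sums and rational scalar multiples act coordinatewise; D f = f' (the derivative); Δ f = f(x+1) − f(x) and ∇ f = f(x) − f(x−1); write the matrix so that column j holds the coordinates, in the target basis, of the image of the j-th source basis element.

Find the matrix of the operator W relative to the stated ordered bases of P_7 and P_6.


image of 1: 0
image of x: 3
image of x^2: 6x
image of x^3: 9x^2 + 2
image of x^4: 12x^3 + 8x
image of x^5: 15x^4 + 20x^2 + 2
image of x^6: 18x^5 + 40x^3 + 12x
image of x^7: 21x^6 + 70x^4 + 42x^2 + 2
each image's coordinates form column j of the matrix

the matrix is [[0, 3, 0, 2, 0, 2, 0, 2]; [0, 0, 6, 0, 8, 0, 12, 0]; [0, 0, 0, 9, 0, 20, 0, 42]; [0, 0, 0, 0, 12, 0, 40, 0]; [0, 0, 0, 0, 0, 15, 0, 70]; [0, 0, 0, 0, 0, 0, 18, 0]; [0, 0, 0, 0, 0, 0, 0, 21]] (rows listed top to bottom)


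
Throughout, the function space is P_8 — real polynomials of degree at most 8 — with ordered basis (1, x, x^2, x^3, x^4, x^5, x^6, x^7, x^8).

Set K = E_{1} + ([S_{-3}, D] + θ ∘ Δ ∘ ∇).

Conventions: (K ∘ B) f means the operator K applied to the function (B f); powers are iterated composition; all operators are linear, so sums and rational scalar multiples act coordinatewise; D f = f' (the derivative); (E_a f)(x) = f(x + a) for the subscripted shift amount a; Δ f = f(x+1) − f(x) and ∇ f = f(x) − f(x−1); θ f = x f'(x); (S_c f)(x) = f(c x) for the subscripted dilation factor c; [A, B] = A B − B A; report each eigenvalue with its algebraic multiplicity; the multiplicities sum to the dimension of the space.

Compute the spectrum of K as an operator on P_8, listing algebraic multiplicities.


image of 1: 1
image of x: x + 5
image of x^2: x^2 - 22x + 1
image of x^3: x^3 + 111x^2 + 9x + 1
image of x^4: x^4 - 428x^3 + 30x^2 + 4x + 1
image of x^5: x^5 + 1625x^4 + 70x^3 + 10x^2 + 15x + 1
image of x^6: x^6 - 5826x^5 + 135x^4 + 20x^3 + 75x^2 + 6x + 1
image of x^7: x^7 + 20419x^6 + 231x^5 + 35x^4 + 245x^3 + 21x^2 + 21x + 1
image of x^8: x^8 - 69976x^7 + 364x^6 + 56x^5 + 630x^4 + 56x^3 + 140x^2 + 8x + 1
the matrix is upper triangular; its diagonal is (1, 1, 1, 1, 1, 1, 1, 1, 1)
for a triangular matrix the eigenvalues are the diagonal entries, with algebraic multiplicity their repetition count

λ = 1 (multiplicity 9)


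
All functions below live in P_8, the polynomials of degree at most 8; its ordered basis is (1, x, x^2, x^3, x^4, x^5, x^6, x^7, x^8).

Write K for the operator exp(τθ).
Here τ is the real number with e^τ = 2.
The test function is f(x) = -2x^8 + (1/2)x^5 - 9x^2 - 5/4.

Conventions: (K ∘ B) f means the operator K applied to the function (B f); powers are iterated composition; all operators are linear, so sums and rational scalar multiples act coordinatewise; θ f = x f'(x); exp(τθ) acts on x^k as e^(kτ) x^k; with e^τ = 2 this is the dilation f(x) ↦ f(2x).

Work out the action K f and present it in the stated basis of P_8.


exp(τθ) x^k = e^(kτ) x^k; with e^τ = 2 this sends x^k to 2^k x^k
x^2 ↦ 4 x^2
x^5 ↦ 32 x^5
x^8 ↦ 256 x^8
applying this coordinatewise to f: exp(τθ) f = -512x^8 + 16x^5 - 36x^2 - 5/4

g(x) = -512x^8 + 16x^5 - 36x^2 - 5/4


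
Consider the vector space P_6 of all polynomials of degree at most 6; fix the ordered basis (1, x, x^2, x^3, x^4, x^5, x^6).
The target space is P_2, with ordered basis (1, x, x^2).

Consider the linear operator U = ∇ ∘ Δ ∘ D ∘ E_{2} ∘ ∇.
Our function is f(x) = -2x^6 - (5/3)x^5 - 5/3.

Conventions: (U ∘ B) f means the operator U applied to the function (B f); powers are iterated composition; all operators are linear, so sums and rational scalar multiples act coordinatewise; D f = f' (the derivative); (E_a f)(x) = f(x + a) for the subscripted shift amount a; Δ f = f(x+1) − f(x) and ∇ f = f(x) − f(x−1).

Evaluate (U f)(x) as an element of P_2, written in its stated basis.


the result is g(x) = -720x^2 - 2360x - 2100

∇ f = -12x^5 + (65/3)x^4 - (70/3)x^3 + (40/3)x^2 - (11/3)x + 1/3
E_{2} ∇ f = -12x^5 - (295/3)x^4 - 330x^3 - (1700/3)x^2 - 497x - 533/3
D E_{2} ∇ f = -60x^4 - (1180/3)x^3 - 990x^2 - (3400/3)x - 497
Δ (D ∘ E_{2} ∘ ∇) f = -240x^3 - 1540x^2 - 3400x - 7730/3
∇ Δ (D ∘ E_{2} ∘ ∇) f = -720x^2 - 2360x - 2100


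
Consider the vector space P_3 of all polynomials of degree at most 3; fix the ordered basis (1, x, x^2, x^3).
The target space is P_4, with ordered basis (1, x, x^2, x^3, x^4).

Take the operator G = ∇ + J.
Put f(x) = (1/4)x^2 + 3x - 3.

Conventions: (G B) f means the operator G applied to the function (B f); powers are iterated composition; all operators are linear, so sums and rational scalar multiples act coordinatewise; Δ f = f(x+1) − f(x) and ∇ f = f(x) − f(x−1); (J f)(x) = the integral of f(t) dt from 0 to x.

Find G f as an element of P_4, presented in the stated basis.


∇ f = (1/2)x + 11/4
J f = (1/12)x^3 + (3/2)x^2 - 3x
(∇ + J) f = (1/12)x^3 + (3/2)x^2 - (5/2)x + 11/4

the image equals g(x) = (1/12)x^3 + (3/2)x^2 - (5/2)x + 11/4


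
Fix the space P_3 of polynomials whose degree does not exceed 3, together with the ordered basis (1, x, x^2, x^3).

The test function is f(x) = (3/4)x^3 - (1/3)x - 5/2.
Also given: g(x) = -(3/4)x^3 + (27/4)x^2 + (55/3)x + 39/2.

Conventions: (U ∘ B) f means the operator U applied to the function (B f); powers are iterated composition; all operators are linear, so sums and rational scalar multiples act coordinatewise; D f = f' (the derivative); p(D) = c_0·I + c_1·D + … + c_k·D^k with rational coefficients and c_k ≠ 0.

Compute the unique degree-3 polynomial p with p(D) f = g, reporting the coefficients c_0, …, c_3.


p(D) = -I + 3·D + 4·D^2 + 4·D^3, i.e. c_0 = -1, c_1 = 3, c_2 = 4, c_3 = 4

D^0 f = (3/4)x^3 - (1/3)x - 5/2
D^1 f = (9/4)x^2 - 1/3
D^2 f = (9/2)x
D^3 f = 9/2
matching coefficients of g against c_0 f + c_1 Df + … from the top degree down determines the c_i
solution: c_0 = -1, c_1 = 3, c_2 = 4, c_3 = 4


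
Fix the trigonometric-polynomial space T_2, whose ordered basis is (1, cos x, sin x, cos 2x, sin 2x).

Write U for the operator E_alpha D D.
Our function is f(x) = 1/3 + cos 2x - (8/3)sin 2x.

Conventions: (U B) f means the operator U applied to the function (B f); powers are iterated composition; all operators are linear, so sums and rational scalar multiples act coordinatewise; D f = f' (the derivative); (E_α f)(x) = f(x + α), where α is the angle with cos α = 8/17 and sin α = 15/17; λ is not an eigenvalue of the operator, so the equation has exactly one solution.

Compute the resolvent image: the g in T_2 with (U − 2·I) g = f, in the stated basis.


the image equals g(x) = -1/6 - (1247/1602)cos 2x - (284/801)sin 2x

write g with unknown coordinates in the stated basis and equate coefficients in (U − 2·I) g = f
solving from the highest basis element down gives g = -1/6 - (1247/1602)cos 2x - (284/801)sin 2x
check: U g = -(446/801)cos 2x - (2704/801)sin 2x
so U g − 2·g = 1/3 + cos 2x - (8/3)sin 2x = f ✓


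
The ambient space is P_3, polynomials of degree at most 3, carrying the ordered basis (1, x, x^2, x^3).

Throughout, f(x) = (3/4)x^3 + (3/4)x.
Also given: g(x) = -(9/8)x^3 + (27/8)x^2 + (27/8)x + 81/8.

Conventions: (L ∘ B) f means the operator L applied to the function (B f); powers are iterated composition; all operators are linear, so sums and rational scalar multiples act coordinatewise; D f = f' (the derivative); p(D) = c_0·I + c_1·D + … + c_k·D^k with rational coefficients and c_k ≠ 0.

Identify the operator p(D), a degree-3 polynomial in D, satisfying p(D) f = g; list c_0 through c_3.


c_0 = -3/2, c_1 = 3/2, c_2 = 1, c_3 = 2

D^0 f = (3/4)x^3 + (3/4)x
D^1 f = (9/4)x^2 + 3/4
D^2 f = (9/2)x
D^3 f = 9/2
matching coefficients of g against c_0 f + c_1 Df + … from the top degree down determines the c_i
solution: c_0 = -3/2, c_1 = 3/2, c_2 = 1, c_3 = 2


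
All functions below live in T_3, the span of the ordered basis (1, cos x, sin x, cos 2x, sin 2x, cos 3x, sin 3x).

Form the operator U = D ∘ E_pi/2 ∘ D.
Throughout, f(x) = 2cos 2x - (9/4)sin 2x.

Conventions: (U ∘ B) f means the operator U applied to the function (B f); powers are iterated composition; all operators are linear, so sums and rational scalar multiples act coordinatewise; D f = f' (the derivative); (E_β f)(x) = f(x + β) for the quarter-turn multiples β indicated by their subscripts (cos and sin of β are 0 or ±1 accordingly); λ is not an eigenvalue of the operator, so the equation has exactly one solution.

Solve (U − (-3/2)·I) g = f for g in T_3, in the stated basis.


the result is g(x) = (4/11)cos 2x - (9/22)sin 2x

write g with unknown coordinates in the stated basis and equate coefficients in (U − (-3/2)·I) g = f
solving from the highest basis element down gives g = (4/11)cos 2x - (9/22)sin 2x
check: U g = (16/11)cos 2x - (18/11)sin 2x
so U g − (-3/2)·g = 2cos 2x - (9/4)sin 2x = f ✓


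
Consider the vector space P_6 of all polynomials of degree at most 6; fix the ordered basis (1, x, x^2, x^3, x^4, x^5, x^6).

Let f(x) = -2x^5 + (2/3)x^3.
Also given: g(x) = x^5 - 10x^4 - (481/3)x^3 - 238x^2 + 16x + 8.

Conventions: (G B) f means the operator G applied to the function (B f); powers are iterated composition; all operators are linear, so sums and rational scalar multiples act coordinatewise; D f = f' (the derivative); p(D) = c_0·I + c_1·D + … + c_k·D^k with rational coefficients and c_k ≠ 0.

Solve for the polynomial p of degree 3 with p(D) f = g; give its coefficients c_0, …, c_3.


D^0 f = -2x^5 + (2/3)x^3
D^1 f = -10x^4 + 2x^2
D^2 f = -40x^3 + 4x
D^3 f = -120x^2 + 4
matching coefficients of g against c_0 f + c_1 Df + … from the top degree down determines the c_i
solution: c_0 = -1/2, c_1 = 1, c_2 = 4, c_3 = 2

c_0 = -1/2, c_1 = 1, c_2 = 4, c_3 = 2


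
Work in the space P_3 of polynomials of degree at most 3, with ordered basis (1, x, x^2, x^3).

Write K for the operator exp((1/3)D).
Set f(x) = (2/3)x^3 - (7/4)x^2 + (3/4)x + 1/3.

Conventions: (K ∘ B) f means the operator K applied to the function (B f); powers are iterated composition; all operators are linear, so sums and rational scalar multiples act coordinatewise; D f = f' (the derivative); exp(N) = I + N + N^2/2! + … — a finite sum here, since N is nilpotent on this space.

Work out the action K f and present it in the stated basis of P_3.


the result is g(x) = (2/3)x^3 - (13/12)x^2 - (7/36)x + 67/162

order-1 term: (2/3)x^2 - (7/6)x + 1/4
order-2 term: (2/9)x - 7/36
order-3 term: 2/81
the series for exp((1/3)D) f terminates at order 3
exp((1/3)D) f = (2/3)x^3 - (13/12)x^2 - (7/36)x + 67/162


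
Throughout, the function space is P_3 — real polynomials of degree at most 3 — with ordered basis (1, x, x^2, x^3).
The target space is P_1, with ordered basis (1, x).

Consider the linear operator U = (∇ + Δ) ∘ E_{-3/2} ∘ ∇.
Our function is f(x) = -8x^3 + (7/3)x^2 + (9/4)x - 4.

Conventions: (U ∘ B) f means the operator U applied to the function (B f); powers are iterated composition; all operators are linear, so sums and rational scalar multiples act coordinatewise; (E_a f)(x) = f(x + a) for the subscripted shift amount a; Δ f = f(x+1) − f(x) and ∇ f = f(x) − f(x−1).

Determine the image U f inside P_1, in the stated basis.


g(x) = -96x + 604/3

∇ f = -24x^2 + (86/3)x - 97/12
E_{-3/2} ∇ f = -24x^2 + (302/3)x - 1261/12
∇ (E_{-3/2} ∘ ∇) f = -48x + 374/3
Δ (E_{-3/2} ∘ ∇) f = -48x + 230/3
(∇ + Δ) (E_{-3/2} ∘ ∇) f = -96x + 604/3


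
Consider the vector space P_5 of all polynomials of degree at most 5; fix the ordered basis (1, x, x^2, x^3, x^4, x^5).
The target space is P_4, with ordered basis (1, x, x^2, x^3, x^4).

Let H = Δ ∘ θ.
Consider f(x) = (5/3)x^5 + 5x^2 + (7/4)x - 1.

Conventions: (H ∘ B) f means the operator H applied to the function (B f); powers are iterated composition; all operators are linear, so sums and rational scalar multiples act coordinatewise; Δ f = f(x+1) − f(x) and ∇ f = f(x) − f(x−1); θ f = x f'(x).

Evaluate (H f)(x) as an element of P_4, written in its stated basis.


the result is g(x) = (125/3)x^4 + (250/3)x^3 + (250/3)x^2 + (185/3)x + 241/12

θ f = (25/3)x^5 + 10x^2 + (7/4)x
Δ θ f = (125/3)x^4 + (250/3)x^3 + (250/3)x^2 + (185/3)x + 241/12


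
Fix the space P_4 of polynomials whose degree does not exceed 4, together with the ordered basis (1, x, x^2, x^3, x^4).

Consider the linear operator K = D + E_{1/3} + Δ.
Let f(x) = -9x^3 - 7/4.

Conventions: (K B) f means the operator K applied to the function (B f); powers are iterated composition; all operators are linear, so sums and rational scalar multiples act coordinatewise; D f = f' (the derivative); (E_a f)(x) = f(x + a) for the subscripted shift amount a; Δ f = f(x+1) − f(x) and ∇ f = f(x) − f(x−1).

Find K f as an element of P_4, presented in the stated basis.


the image equals g(x) = -9x^3 - 63x^2 - 30x - 133/12

D f = -27x^2
E_{1/3} f = -9x^3 - 9x^2 - 3x - 25/12
Δ f = -27x^2 - 27x - 9
(D + E_{1/3} + Δ) f = -9x^3 - 63x^2 - 30x - 133/12


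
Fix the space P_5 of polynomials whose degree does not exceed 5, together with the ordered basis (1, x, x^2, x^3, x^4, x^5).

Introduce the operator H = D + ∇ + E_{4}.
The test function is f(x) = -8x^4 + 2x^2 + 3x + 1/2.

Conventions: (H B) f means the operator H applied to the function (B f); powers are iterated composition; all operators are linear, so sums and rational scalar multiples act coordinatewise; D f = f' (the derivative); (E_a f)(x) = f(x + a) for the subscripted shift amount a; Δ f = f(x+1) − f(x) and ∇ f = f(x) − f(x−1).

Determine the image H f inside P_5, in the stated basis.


D f = -32x^3 + 4x + 3
∇ f = -32x^3 + 48x^2 - 28x + 9
E_{4} f = -8x^4 - 128x^3 - 766x^2 - 2029x - 4007/2
(D + ∇ + E_{4}) f = -8x^4 - 192x^3 - 718x^2 - 2053x - 3983/2

the image equals g(x) = -8x^4 - 192x^3 - 718x^2 - 2053x - 3983/2


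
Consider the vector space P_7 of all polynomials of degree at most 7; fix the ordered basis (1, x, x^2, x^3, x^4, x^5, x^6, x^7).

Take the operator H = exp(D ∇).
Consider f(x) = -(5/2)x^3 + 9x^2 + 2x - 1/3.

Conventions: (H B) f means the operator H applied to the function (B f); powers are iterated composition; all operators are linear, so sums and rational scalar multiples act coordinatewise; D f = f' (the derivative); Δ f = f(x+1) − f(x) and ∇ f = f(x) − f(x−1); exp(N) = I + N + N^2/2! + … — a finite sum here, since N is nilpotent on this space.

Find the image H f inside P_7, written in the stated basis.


g(x) = -(5/2)x^3 + 9x^2 - 13x + 151/6

order-1 term: -15x + 51/2
the series for exp(D ∇) f terminates at order 1
exp(D ∇) f = -(5/2)x^3 + 9x^2 - 13x + 151/6


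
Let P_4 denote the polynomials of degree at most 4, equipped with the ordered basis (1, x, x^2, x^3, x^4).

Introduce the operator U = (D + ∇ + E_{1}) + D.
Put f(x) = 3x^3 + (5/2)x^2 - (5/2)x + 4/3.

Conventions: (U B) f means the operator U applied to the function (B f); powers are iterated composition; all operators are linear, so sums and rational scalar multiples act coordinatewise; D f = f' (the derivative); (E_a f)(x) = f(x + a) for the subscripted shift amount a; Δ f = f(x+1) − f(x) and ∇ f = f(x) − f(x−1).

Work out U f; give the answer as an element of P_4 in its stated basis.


D f = 9x^2 + 5x - 5/2
∇ f = 9x^2 - 4x - 2
E_{1} f = 3x^3 + (23/2)x^2 + (23/2)x + 13/3
(D + ∇ + E_{1}) f = 3x^3 + (59/2)x^2 + (25/2)x - 1/6
D f = 9x^2 + 5x - 5/2
((D + ∇ + E_{1}) + D) f = 3x^3 + (77/2)x^2 + (35/2)x - 8/3

g(x) = 3x^3 + (77/2)x^2 + (35/2)x - 8/3


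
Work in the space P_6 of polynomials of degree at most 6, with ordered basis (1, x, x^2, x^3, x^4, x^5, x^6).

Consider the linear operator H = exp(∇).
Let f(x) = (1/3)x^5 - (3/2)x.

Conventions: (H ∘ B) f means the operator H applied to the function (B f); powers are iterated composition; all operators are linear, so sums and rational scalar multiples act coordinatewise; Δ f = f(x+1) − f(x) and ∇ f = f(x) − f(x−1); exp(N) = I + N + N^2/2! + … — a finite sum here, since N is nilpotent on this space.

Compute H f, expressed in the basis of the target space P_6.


g(x) = (1/3)x^5 + (5/3)x^4 - (10/3)x^2 + (1/6)x - 5/6

order-1 term: (5/3)x^4 - (10/3)x^3 + (10/3)x^2 - (5/3)x - 7/6
order-2 term: (10/3)x^3 - 10x^2 + (35/3)x - 5
order-3 term: (10/3)x^2 - 10x + 25/3
order-4 term: (5/3)x - 10/3
order-5 term: 1/3
the series for exp(∇) f terminates at order 5
exp(∇) f = (1/3)x^5 + (5/3)x^4 - (10/3)x^2 + (1/6)x - 5/6


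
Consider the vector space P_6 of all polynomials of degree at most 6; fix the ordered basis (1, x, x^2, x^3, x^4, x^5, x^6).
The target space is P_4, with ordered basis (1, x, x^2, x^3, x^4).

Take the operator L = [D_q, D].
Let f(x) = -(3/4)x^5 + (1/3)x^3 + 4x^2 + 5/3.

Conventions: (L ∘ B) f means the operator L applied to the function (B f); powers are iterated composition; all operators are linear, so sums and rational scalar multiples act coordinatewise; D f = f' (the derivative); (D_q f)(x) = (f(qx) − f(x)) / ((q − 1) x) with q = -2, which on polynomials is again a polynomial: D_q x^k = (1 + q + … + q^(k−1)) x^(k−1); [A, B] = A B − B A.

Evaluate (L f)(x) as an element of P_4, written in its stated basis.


D f = -(15/4)x^4 + x^2 + 8x
D_q D f = (75/4)x^3 - x + 8
D_q f = -(33/4)x^4 + x^2 - 4x
D D_q f = -33x^3 + 2x - 4
[D_q, D] f = (207/4)x^3 - 3x + 12

the image equals g(x) = (207/4)x^3 - 3x + 12


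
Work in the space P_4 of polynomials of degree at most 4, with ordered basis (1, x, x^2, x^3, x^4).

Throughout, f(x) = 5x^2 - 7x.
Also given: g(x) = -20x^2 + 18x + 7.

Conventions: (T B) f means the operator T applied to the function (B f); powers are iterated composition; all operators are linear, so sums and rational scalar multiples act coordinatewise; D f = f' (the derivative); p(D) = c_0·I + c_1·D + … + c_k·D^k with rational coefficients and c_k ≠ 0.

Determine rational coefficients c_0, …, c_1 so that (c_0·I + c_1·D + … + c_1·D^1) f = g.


D^0 f = 5x^2 - 7x
D^1 f = 10x - 7
matching coefficients of g against c_0 f + c_1 Df + … from the top degree down determines the c_i
solution: c_0 = -4, c_1 = -1

c_0 = -4, c_1 = -1


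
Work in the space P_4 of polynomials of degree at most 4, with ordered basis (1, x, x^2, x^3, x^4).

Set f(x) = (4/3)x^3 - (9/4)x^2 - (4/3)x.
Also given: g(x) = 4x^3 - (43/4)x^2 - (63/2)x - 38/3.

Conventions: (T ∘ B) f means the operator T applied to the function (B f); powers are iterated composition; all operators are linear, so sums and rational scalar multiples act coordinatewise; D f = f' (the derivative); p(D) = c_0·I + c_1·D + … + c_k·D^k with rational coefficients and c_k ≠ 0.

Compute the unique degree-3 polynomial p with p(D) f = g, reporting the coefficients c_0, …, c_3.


p(D) = 3·I − D − 4·D^2 − 4·D^3, i.e. c_0 = 3, c_1 = -1, c_2 = -4, c_3 = -4

D^0 f = (4/3)x^3 - (9/4)x^2 - (4/3)x
D^1 f = 4x^2 - (9/2)x - 4/3
D^2 f = 8x - 9/2
D^3 f = 8
matching coefficients of g against c_0 f + c_1 Df + … from the top degree down determines the c_i
solution: c_0 = 3, c_1 = -1, c_2 = -4, c_3 = -4


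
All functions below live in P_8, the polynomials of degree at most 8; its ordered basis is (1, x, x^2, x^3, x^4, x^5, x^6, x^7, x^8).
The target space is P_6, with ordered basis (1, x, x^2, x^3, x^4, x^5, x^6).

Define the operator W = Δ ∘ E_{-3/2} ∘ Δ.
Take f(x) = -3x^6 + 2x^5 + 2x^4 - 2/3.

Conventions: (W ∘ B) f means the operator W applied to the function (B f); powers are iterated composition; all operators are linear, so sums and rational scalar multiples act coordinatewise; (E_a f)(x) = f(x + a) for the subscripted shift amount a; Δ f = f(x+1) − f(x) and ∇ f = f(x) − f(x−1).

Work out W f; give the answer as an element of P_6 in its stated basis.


the result is g(x) = -90x^4 + 220x^3 - 261x^2 + 161x - 313/8

Δ f = -18x^5 - 35x^4 - 32x^3 - 13x^2 + 1
E_{-3/2} Δ f = -18x^5 + 100x^4 - 227x^3 + 266x^2 - (1281/8)x + 157/4
Δ E_{-3/2} Δ f = -90x^4 + 220x^3 - 261x^2 + 161x - 313/8


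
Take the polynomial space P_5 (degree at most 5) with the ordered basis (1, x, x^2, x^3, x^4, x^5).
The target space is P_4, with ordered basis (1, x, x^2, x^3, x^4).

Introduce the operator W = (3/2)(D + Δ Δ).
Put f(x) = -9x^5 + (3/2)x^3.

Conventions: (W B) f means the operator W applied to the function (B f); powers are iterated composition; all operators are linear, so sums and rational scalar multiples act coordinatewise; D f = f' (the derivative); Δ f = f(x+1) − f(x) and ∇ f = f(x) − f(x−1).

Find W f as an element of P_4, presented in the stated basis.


the image equals g(x) = -(135/2)x^4 - 270x^3 - (3213/4)x^2 - (1863/2)x - 783/2

D f = -45x^4 + (9/2)x^2
Δ f = -45x^4 - 90x^3 - (171/2)x^2 - (81/2)x - 15/2
Δ Δ f = -180x^3 - 540x^2 - 621x - 261
(D + Δ Δ) f = -45x^4 - 180x^3 - (1071/2)x^2 - 621x - 261
((3/2)(D + Δ Δ)) f = -(135/2)x^4 - 270x^3 - (3213/4)x^2 - (1863/2)x - 783/2


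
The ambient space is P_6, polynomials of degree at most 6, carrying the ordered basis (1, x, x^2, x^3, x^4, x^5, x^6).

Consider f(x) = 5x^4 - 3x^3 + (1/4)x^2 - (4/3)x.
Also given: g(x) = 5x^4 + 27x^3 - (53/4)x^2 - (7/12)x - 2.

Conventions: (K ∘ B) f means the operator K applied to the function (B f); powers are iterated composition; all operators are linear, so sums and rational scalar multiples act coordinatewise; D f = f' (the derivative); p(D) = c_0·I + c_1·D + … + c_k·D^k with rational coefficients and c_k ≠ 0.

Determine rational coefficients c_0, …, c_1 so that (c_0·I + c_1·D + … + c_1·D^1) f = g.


c_0 = 1, c_1 = 3/2

D^0 f = 5x^4 - 3x^3 + (1/4)x^2 - (4/3)x
D^1 f = 20x^3 - 9x^2 + (1/2)x - 4/3
matching coefficients of g against c_0 f + c_1 Df + … from the top degree down determines the c_i
solution: c_0 = 1, c_1 = 3/2


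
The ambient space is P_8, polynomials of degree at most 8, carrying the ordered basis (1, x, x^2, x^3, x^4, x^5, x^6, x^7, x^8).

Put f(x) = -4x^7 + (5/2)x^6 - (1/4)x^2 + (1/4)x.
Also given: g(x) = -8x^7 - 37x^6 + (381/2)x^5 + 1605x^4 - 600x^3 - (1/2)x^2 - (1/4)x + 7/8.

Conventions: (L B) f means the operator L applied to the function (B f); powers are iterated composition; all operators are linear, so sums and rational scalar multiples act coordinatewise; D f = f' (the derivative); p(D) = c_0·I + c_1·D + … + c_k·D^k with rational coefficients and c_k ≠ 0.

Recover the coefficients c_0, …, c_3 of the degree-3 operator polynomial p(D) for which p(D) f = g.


c_0 = 2, c_1 = 3/2, c_2 = -1, c_3 = -2

D^0 f = -4x^7 + (5/2)x^6 - (1/4)x^2 + (1/4)x
D^1 f = -28x^6 + 15x^5 - (1/2)x + 1/4
D^2 f = -168x^5 + 75x^4 - 1/2
D^3 f = -840x^4 + 300x^3
matching coefficients of g against c_0 f + c_1 Df + … from the top degree down determines the c_i
solution: c_0 = 2, c_1 = 3/2, c_2 = -1, c_3 = -2


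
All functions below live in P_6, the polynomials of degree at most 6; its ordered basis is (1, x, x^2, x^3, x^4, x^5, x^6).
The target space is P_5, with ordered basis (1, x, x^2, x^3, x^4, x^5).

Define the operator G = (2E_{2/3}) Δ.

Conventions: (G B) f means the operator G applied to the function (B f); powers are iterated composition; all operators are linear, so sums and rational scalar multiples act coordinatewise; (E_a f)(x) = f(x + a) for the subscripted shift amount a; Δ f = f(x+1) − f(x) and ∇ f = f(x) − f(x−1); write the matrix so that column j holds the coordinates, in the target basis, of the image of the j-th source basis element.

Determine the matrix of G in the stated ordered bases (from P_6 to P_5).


image of 1: 0
image of x: 2
image of x^2: 4x + 14/3
image of x^3: 6x^2 + 14x + 26/3
image of x^4: 8x^3 + 28x^2 + (104/3)x + 406/27
image of x^5: 10x^4 + (140/3)x^3 + (260/3)x^2 + (2030/27)x + 2062/81
image of x^6: 12x^5 + 70x^4 + (520/3)x^3 + (2030/9)x^2 + (4124/27)x + 3458/81
each image's coordinates form column j of the matrix

the matrix is [[0, 2, 14/3, 26/3, 406/27, 2062/81, 3458/81]; [0, 0, 4, 14, 104/3, 2030/27, 4124/27]; [0, 0, 0, 6, 28, 260/3, 2030/9]; [0, 0, 0, 0, 8, 140/3, 520/3]; [0, 0, 0, 0, 0, 10, 70]; [0, 0, 0, 0, 0, 0, 12]] (rows listed top to bottom)


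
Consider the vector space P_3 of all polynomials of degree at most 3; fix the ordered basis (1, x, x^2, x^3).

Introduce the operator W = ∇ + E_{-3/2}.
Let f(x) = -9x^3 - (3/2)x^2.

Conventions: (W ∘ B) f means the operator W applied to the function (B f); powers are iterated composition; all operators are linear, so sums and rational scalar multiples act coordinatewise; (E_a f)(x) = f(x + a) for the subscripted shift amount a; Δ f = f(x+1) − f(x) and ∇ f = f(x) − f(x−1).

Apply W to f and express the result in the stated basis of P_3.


the result is g(x) = -9x^3 + 12x^2 - (129/4)x + 39/2

∇ f = -27x^2 + 24x - 15/2
E_{-3/2} f = -9x^3 + 39x^2 - (225/4)x + 27
(∇ + E_{-3/2}) f = -9x^3 + 12x^2 - (129/4)x + 39/2


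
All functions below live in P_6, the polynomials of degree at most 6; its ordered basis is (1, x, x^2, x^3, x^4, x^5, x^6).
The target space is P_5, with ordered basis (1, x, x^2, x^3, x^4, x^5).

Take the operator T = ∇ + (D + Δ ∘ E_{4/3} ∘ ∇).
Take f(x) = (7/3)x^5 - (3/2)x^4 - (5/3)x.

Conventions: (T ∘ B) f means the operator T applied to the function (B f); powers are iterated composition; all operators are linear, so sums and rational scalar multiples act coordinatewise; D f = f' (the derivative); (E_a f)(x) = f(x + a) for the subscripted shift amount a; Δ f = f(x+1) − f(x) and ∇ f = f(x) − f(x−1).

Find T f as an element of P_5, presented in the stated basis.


the result is g(x) = (70/3)x^4 + (34/3)x^3 + 201x^2 + (1859/9)x + 17371/162

∇ f = (35/3)x^4 - (88/3)x^3 + (97/3)x^2 - (53/3)x + 13/6
D f = (35/3)x^4 - 6x^3 - 5/3
∇ f = (35/3)x^4 - (88/3)x^3 + (97/3)x^2 - (53/3)x + 13/6
E_{4/3} ∇ f = (35/3)x^4 + (296/9)x^3 + (355/9)x^2 + (1841/81)x + 1669/486
Δ E_{4/3} ∇ f = (140/3)x^3 + (506/3)x^2 + (2018/9)x + 8645/81
(D + Δ ∘ E_{4/3} ∘ ∇) f = (35/3)x^4 + (122/3)x^3 + (506/3)x^2 + (2018/9)x + 8510/81
(∇ + (D + Δ ∘ E_{4/3} ∘ ∇)) f = (70/3)x^4 + (34/3)x^3 + 201x^2 + (1859/9)x + 17371/162


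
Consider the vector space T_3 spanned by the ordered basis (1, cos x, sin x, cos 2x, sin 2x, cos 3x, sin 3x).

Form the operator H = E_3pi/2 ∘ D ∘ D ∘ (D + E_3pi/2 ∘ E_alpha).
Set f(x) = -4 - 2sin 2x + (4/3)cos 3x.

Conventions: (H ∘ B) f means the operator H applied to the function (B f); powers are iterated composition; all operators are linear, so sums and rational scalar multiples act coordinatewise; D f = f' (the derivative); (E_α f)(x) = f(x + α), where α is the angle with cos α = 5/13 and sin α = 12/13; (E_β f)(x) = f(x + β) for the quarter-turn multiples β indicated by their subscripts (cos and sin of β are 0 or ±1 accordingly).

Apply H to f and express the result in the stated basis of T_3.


the image equals g(x) = -(1744/169)cos 2x - (952/169)sin 2x + (54672/2197)cos 3x + (9936/2197)sin 3x

D f = -4cos 2x - 4sin 3x
E_alpha f = -4 - (240/169)cos 2x + (238/169)sin 2x - (8140/6591)cos 3x + (1104/2197)sin 3x
E_3pi/2 E_alpha f = -4 + (240/169)cos 2x - (238/169)sin 2x + (1104/2197)cos 3x + (8140/6591)sin 3x
(D + E_3pi/2 ∘ E_alpha) f = -4 - (436/169)cos 2x - (238/169)sin 2x + (1104/2197)cos 3x - (18224/6591)sin 3x
D (D + E_3pi/2 ∘ E_alpha) f = -(476/169)cos 2x + (872/169)sin 2x - (18224/2197)cos 3x - (3312/2197)sin 3x
D D (D + E_3pi/2 ∘ E_alpha) f = (1744/169)cos 2x + (952/169)sin 2x - (9936/2197)cos 3x + (54672/2197)sin 3x
E_3pi/2 D D (D + E_3pi/2 ∘ E_alpha) f = -(1744/169)cos 2x - (952/169)sin 2x + (54672/2197)cos 3x + (9936/2197)sin 3x


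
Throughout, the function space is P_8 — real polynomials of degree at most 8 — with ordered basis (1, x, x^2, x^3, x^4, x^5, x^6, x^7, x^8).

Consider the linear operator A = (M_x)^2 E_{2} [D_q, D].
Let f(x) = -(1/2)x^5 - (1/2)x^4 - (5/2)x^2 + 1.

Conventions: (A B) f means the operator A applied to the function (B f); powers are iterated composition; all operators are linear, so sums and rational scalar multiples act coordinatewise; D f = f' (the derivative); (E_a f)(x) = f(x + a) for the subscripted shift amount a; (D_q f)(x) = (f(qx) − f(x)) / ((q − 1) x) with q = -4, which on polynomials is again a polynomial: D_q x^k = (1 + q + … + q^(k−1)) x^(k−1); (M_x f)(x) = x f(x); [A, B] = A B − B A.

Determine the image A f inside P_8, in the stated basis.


D f = -(5/2)x^4 - 2x^3 - 5x
D_q D f = (255/2)x^3 - 26x^2 - 5
D_q f = -(205/2)x^4 + (51/2)x^3 + (15/2)x
D D_q f = -410x^3 + (153/2)x^2 + 15/2
[D_q, D] f = (1075/2)x^3 - (205/2)x^2 - 25/2
E_{2} [D_q, D] f = (1075/2)x^3 + (6245/2)x^2 + 6040x + 7755/2
M_x E_{2} [D_q, D] f = (1075/2)x^4 + (6245/2)x^3 + 6040x^2 + (7755/2)x
M_x M_x E_{2} [D_q, D] f = (1075/2)x^5 + (6245/2)x^4 + 6040x^3 + (7755/2)x^2

the image equals g(x) = (1075/2)x^5 + (6245/2)x^4 + 6040x^3 + (7755/2)x^2


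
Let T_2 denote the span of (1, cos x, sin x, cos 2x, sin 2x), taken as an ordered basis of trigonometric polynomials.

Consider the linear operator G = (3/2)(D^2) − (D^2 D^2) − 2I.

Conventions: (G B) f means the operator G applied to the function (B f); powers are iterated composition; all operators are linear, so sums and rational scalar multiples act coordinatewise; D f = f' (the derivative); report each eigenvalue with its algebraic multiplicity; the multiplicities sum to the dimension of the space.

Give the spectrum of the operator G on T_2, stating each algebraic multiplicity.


λ = -24 (multiplicity 2), λ = -9/2 (multiplicity 2), λ = -2 (multiplicity 1)

image of 1: -2
image of cos x: -(9/2)cos x
image of sin x: -(9/2)sin x
image of cos 2x: -24cos 2x
image of sin 2x: -24sin 2x
the matrix is diagonal; its diagonal is (-2, -9/2, -9/2, -24, -24)
for a triangular matrix the eigenvalues are the diagonal entries, with algebraic multiplicity their repetition count


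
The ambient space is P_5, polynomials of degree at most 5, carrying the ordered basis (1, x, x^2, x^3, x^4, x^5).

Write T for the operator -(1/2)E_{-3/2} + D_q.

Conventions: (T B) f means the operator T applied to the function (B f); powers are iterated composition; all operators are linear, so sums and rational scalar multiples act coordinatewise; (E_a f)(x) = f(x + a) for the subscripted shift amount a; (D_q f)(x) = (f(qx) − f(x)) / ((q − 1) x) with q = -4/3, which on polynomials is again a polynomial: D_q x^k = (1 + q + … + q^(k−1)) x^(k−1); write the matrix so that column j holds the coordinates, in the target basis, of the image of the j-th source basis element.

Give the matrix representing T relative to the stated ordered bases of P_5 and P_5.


the matrix is [[-1/2, 7/4, -9/8, 27/16, -81/32, 243/64]; [0, -1/2, 7/6, -27/8, 27/4, -405/32]; [0, 0, -1/2, 133/36, -27/4, 135/8]; [0, 0, 0, -1/2, 56/27, -45/4]; [0, 0, 0, 0, -1/2, 1939/324]; [0, 0, 0, 0, 0, -1/2]] (rows listed top to bottom)

image of 1: -1/2
image of x: -(1/2)x + 7/4
image of x^2: -(1/2)x^2 + (7/6)x - 9/8
image of x^3: -(1/2)x^3 + (133/36)x^2 - (27/8)x + 27/16
image of x^4: -(1/2)x^4 + (56/27)x^3 - (27/4)x^2 + (27/4)x - 81/32
image of x^5: -(1/2)x^5 + (1939/324)x^4 - (45/4)x^3 + (135/8)x^2 - (405/32)x + 243/64
each image's coordinates form column j of the matrix
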